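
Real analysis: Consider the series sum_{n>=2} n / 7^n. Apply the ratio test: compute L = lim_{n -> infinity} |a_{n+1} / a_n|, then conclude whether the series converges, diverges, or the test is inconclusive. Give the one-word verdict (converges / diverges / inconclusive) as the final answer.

Let a_n denote the general term. Form the ratio a_{n+1}/a_n and simplify:
a_{n+1}/a_n = (n + 1)/(7*n)
Take the limit as n -> infinity: L = 1/7.
Since L = 1/7 < 1, the ratio test implies the series converges.

converges


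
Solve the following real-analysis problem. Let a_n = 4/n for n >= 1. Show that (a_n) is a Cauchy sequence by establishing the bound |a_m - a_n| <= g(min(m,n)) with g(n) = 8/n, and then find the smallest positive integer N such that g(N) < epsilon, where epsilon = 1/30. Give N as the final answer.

For any m, n >= 1, by the triangle inequality:
|a_m - a_n| = |4/m - 4/n| <= 4*1/m + 4*1/n <= 8/min(m,n).
So g(n) = 8/n bounds the Cauchy difference. Since g(n) -> 0, (a_n) is Cauchy.
Now solve g(N) < 1/30: 8/N < 1/30 <=> N > 8 / (1/30) = 240.
The smallest integer strictly greater than 240 is N = 241.
Check: g(241) = 8/241 = 8/241 < 1/30; g(240) = 1/30 >= 1/30. So N = 241.

241


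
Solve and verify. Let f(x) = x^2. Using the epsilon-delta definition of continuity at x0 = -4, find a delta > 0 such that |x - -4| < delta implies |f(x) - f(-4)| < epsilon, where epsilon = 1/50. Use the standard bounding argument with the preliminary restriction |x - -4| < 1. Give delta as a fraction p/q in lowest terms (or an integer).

Factor: |x^2 - (-4)^2| = |x - -4| * |x + -4|.
Impose |x - -4| < 1 first. Then |x + -4| = |(x - -4) + 2*(-4)| <= |x - -4| + 2*|-4| < 1 + 8 = 9.
So |x^2 - (-4)^2| < delta * 9.
We need delta * 9 <= 1/50, i.e. delta <= 1/50/9 = 1/450.
Since 1/450 < 1, this is tighter than 1; take delta = 1/450.
So delta = 1/450 works.

1/450


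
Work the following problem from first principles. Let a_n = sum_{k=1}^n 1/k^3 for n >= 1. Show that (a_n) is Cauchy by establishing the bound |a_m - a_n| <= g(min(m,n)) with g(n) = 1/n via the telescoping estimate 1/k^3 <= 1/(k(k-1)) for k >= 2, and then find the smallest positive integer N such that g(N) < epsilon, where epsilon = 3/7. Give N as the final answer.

For m > n >= 1: |a_m - a_n| = sum_{k=n+1}^m 1/k^3.
Use 1/k^3 <= 1/(k(k-1)) = 1/(k-1) - 1/k for k >= 2 (which holds since k^3 >= k^2 >= k(k-1) for k >= 2):
sum_{k=n+1}^m 1/k^3 <= sum_{k=n+1}^m (1/(k-1) - 1/k) = 1/n - 1/m <= 1/n.
By symmetry the same bound holds with n,m swapped, so |a_m - a_n| <= 1/min(m,n) = g(min(m,n)). Since g(n) -> 0, (a_n) is Cauchy.
Now solve g(N) < 3/7: 1/N < 3/7 <=> N > 1/(3/7) = 7/3.
The smallest integer strictly greater than 7/3 is N = 3.
Check: g(3) = 1/3 < 3/7; g(2) = 1/2 >= 3/7. So N = 3.

3


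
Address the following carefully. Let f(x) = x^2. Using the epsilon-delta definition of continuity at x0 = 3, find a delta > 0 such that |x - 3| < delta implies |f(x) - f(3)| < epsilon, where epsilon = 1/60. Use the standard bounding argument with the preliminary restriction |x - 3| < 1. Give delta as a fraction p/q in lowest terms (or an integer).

Factor: |x^2 - (3)^2| = |x - 3| * |x + 3|.
Impose |x - 3| < 1 first. Then |x + 3| = |(x - 3) + 2*(3)| <= |x - 3| + 2*|3| < 1 + 6 = 7.
So |x^2 - (3)^2| < delta * 7.
We need delta * 7 <= 1/60, i.e. delta <= 1/60/7 = 1/420.
Since 1/420 < 1, this is tighter than 1; take delta = 1/420.
So delta = 1/420 works.

1/420


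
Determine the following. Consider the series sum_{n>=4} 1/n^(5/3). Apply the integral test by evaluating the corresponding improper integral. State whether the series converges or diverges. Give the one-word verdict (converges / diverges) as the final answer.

Let f(x) = x^(-5/3). Then f is positive, continuous, and decreasing on [4, infinity), so the integral test applies.
Compute the improper integral int_{4}^infinity f(x) dx:
  antiderivative F(x) = -3/(2*x^(2/3)).
  As x -> infinity, F(x) -> 0 (since p = 5/3 > 1).
  So int = F(infinity) - F(4) = 0 - (-3*2^(2/3)/8) = 3*2^(2/3)/8.
  Finite, so by the integral test, the series converges.

converges


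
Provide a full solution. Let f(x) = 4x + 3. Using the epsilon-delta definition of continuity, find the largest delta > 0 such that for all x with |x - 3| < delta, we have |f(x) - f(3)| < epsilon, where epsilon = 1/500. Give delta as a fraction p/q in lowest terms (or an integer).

We compute f(3) = 4*(3) + 3 = 15.
|f(x) - f(3)| = |4x + 3 - (15)| = |4(x - 3)| = 4|x - 3|.
We need 4|x - 3| < 1/500, i.e. |x - 3| < 1/500 / 4 = 1/2000.
So any delta <= 1/2000 works. Conversely, if delta > 1/2000, then x = 3 + 1/2000 satisfies |x - 3| = 1/2000 < delta but |f(x) - f(3)| = 4 * 1/2000 = 1/500, which is not < 1/500; so no larger delta works.
Hence the largest such delta is 1/2000.

1/2000


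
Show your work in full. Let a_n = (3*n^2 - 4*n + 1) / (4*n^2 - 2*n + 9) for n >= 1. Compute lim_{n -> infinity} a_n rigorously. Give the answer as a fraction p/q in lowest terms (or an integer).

Divide numerator and denominator by n^2, the highest power:
numerator / n^2 = 3 - 4/n + n^(-2)
denominator / n^2 = 4 - 2/n + 9/n^2
As n -> infinity, all terms of the form c/n^k (k >= 1) tend to 0.
So numerator / n^2 -> 3 and denominator / n^2 -> 4.
Therefore lim a_n = 3/4.

3/4


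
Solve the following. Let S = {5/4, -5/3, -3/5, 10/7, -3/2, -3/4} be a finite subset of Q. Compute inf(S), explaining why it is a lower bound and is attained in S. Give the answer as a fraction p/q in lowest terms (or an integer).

S is finite, so inf(S) = min(S).
Sorted increasing:
-5/3, -3/2, -3/4, -3/5, 5/4, 10/7
The extremum is -5/3.
For every x in S, x >= -5/3. And -5/3 is in S, so it is attained.
Therefore inf(S) = -5/3.

-5/3


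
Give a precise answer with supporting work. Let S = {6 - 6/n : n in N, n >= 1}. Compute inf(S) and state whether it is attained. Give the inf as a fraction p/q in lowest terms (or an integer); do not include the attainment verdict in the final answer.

Analysis:
- Values: 0, 3, 4, 9/2, ... strictly increasing.
- Minimum is 0 (n=1); inf = 0 (attained).
- 6 - 6/n -> 6 from below; sup = 6, not attained.
Conclusion: inf(S) = 0, attained in S.

0


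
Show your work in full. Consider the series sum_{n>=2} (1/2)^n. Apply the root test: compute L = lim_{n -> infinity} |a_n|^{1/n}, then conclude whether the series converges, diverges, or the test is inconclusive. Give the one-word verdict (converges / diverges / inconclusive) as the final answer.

Let a_n denote the general term. Form |a_n|^(1/n) and simplify:
|a_n|^(1/n) = 1/2
Take the limit as n -> infinity: L = 1/2.
Since L = 1/2 < 1, the root test implies convergence.

converges


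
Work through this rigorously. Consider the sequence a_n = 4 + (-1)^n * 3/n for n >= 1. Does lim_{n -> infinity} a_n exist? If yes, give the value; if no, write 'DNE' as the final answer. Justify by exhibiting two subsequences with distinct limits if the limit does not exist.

Examine the behaviour of a_n along subsequences.
Even-n subsequence a_{2k} = 4 + 3/(2k) -> 4. Odd-n subsequence a_{2k+1} = 4 - 3/(2k+1) -> 4. Both tend to 4, which suggests the limit is 4; verify directly.
|a_n - 4| = |(-1)^n * 3/n| = 3/n for every n >= 1.
Given epsilon > 0, choose a positive integer N > 3/epsilon. Then for all n >= N, |a_n - 4| = 3/n <= 3/N < epsilon.
So by the definition of the limit, lim a_n exists and equals 4.

4


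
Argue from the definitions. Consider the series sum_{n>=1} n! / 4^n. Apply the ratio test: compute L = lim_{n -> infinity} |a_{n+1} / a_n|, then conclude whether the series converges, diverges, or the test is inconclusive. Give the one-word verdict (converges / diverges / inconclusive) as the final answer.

Let a_n denote the general term. Form the ratio a_{n+1}/a_n and simplify:
a_{n+1}/a_n = n/4 + 1/4
Take the limit as n -> infinity: L = infinity.
Since L = infinity > 1 (or L = infinity), the ratio test implies the series diverges.

diverges


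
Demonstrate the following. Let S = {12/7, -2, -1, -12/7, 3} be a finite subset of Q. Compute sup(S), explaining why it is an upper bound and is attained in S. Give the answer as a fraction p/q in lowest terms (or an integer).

S is finite, so sup(S) = max(S).
Sorted decreasing:
3, 12/7, -1, -12/7, -2
The extremum is 3.
For every x in S, x <= 3. And 3 is in S, so it is attained.
Therefore sup(S) = 3.

3


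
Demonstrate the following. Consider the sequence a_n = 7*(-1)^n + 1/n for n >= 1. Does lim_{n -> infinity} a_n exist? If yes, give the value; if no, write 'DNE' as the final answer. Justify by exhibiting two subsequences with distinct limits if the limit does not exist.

Examine the behaviour of a_n along subsequences.
a_{2k} = 7 + 1/(2k) -> 7. a_{2k+1} = -7 + 1/(2k+1) -> -7.
Since these two subsequential limits are 7 and -7, distinct, the full sequence cannot converge (a convergent sequence has all subsequences tending to the same limit). So lim a_n does not exist.

DNE


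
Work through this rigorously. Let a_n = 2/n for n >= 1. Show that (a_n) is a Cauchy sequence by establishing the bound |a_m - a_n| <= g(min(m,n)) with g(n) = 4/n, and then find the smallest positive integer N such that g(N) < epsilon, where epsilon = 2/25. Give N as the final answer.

For any m, n >= 1, by the triangle inequality:
|a_m - a_n| = |2/m - 2/n| <= 2*1/m + 2*1/n <= 4/min(m,n).
So g(n) = 4/n bounds the Cauchy difference. Since g(n) -> 0, (a_n) is Cauchy.
Now solve g(N) < 2/25: 4/N < 2/25 <=> N > 4 / (2/25) = 50.
The smallest integer strictly greater than 50 is N = 51.
Check: g(51) = 4/51 = 4/51 < 2/25; g(50) = 2/25 >= 2/25. So N = 51.

51


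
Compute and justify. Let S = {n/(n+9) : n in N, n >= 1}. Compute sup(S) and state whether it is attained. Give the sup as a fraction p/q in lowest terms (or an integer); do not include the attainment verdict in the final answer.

Analysis:
- Values: 1/10, 2/11, 1/4, 4/13, ... strictly increasing.
- Minimum is 1/10 (n=1); inf = 1/10 (attained).
- n/(n+9) = 1 - 9/(n+9) -> 1 from below as n -> infinity, and never equals 1.
- So sup = 1 (not attained).
Conclusion: sup(S) = 1, not attained in S.

1


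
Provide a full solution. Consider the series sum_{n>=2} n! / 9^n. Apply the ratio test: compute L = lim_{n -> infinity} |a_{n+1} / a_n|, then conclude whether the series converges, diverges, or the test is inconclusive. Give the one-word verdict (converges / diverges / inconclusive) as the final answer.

Let a_n denote the general term. Form the ratio a_{n+1}/a_n and simplify:
a_{n+1}/a_n = n/9 + 1/9
Take the limit as n -> infinity: L = infinity.
Since L = infinity > 1 (or L = infinity), the ratio test implies the series diverges.

diverges


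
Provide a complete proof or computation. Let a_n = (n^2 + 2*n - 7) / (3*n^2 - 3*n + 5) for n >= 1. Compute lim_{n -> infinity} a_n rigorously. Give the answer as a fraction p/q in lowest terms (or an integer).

Divide numerator and denominator by n^2, the highest power:
numerator / n^2 = 1 + 2/n - 7/n^2
denominator / n^2 = 3 - 3/n + 5/n^2
As n -> infinity, all terms of the form c/n^k (k >= 1) tend to 0.
So numerator / n^2 -> 1 and denominator / n^2 -> 3.
Therefore lim a_n = 1/3.

1/3


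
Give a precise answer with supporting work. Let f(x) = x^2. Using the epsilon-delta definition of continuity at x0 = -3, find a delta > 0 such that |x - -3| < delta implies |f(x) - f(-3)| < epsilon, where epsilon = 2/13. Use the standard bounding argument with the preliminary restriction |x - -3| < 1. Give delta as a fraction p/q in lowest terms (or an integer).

Factor: |x^2 - (-3)^2| = |x - -3| * |x + -3|.
Impose |x - -3| < 1 first. Then |x + -3| = |(x - -3) + 2*(-3)| <= |x - -3| + 2*|-3| < 1 + 6 = 7.
So |x^2 - (-3)^2| < delta * 7.
We need delta * 7 <= 2/13, i.e. delta <= 2/13/7 = 2/91.
Since 2/91 < 1, this is tighter than 1; take delta = 2/91.
So delta = 2/91 works.

2/91


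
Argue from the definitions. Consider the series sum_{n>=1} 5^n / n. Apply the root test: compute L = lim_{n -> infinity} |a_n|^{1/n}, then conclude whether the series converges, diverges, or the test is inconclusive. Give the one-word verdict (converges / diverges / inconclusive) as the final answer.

Let a_n denote the general term. Form |a_n|^(1/n) and simplify:
|a_n|^(1/n) = 5/n^(1/n)
Take the limit as n -> infinity: L = 5.
Since L = 5 > 1, the root test implies divergence.

diverges


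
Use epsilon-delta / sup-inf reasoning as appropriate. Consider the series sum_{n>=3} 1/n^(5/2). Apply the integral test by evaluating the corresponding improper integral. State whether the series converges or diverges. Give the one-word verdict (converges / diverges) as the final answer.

Let f(x) = x^(-5/2). Then f is positive, continuous, and decreasing on [3, infinity), so the integral test applies.
Compute the improper integral int_{3}^infinity f(x) dx:
  antiderivative F(x) = -2/(3*x^(3/2)).
  As x -> infinity, F(x) -> 0 (since p = 5/2 > 1).
  So int = F(infinity) - F(3) = 0 - (-2*sqrt(3)/27) = 2*sqrt(3)/27.
  Finite, so by the integral test, the series converges.

converges


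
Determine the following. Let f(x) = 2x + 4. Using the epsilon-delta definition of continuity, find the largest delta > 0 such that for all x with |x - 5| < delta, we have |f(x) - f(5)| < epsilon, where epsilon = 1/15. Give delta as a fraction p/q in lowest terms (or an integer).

We compute f(5) = 2*(5) + 4 = 14.
|f(x) - f(5)| = |2x + 4 - (14)| = |2(x - 5)| = 2|x - 5|.
We need 2|x - 5| < 1/15, i.e. |x - 5| < 1/15 / 2 = 1/30.
So any delta <= 1/30 works. Conversely, if delta > 1/30, then x = 5 + 1/30 satisfies |x - 5| = 1/30 < delta but |f(x) - f(5)| = 2 * 1/30 = 1/15, which is not < 1/15; so no larger delta works.
Hence the largest such delta is 1/30.

1/30


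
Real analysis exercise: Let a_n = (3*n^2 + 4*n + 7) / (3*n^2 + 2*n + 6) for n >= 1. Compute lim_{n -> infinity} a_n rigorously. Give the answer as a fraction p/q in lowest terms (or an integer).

Divide numerator and denominator by n^2, the highest power:
numerator / n^2 = 3 + 4/n + 7/n^2
denominator / n^2 = 3 + 2/n + 6/n^2
As n -> infinity, all terms of the form c/n^k (k >= 1) tend to 0.
So numerator / n^2 -> 3 and denominator / n^2 -> 3.
Therefore lim a_n = 1.

1


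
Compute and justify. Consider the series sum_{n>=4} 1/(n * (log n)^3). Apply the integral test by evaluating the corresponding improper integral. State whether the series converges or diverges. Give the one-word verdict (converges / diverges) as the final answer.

Let f(x) = 1/(x*log(x)^3). Then f is positive, continuous, and decreasing on [4, infinity), so the integral test applies.
Compute the improper integral int_{4}^infinity f(x) dx:
  antiderivative F(x) = -1/(2*log(x)^2).
  F(x) -> 0 as x -> infinity.  int = 0 - F(4) = 1/(2*log(4)^2) < infinity. By the integral test, the series converges.

converges


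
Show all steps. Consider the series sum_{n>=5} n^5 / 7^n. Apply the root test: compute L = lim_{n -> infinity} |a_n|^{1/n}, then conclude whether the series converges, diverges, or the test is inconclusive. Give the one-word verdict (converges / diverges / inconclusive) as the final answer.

Let a_n denote the general term. Form |a_n|^(1/n) and simplify:
|a_n|^(1/n) = n^(5/n)/7
Take the limit as n -> infinity: L = 1/7.
Since L = 1/7 < 1, the root test implies convergence.

converges


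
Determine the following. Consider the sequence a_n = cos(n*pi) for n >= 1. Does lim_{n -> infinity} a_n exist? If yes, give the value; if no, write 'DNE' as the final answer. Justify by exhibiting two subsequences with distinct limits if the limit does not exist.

Examine the behaviour of a_n along subsequences.
cos(n*pi) = (-1)^n, so a_n = (-1)^n. a_{2k} = 1 -> 1. a_{2k+1} = -1 -> -1.
Since these two subsequential limits are 1 and -1, distinct, the full sequence cannot converge (a convergent sequence has all subsequences tending to the same limit). So lim a_n does not exist.

DNE


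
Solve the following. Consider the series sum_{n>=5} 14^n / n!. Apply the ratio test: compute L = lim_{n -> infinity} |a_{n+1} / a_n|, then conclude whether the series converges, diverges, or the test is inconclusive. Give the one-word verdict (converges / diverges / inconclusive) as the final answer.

Let a_n denote the general term. Form the ratio a_{n+1}/a_n and simplify:
a_{n+1}/a_n = 14/(n + 1)
Take the limit as n -> infinity: L = 0.
Since L = 0 < 1, the ratio test implies the series converges.

converges


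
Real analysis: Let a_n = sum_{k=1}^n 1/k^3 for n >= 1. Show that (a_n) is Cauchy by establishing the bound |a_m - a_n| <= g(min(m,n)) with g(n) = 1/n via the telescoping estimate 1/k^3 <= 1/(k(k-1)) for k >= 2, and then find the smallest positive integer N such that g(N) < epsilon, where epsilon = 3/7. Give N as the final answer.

For m > n >= 1: |a_m - a_n| = sum_{k=n+1}^m 1/k^3.
Use 1/k^3 <= 1/(k(k-1)) = 1/(k-1) - 1/k for k >= 2 (which holds since k^3 >= k^2 >= k(k-1) for k >= 2):
sum_{k=n+1}^m 1/k^3 <= sum_{k=n+1}^m (1/(k-1) - 1/k) = 1/n - 1/m <= 1/n.
By symmetry the same bound holds with n,m swapped, so |a_m - a_n| <= 1/min(m,n) = g(min(m,n)). Since g(n) -> 0, (a_n) is Cauchy.
Now solve g(N) < 3/7: 1/N < 3/7 <=> N > 1/(3/7) = 7/3.
The smallest integer strictly greater than 7/3 is N = 3.
Check: g(3) = 1/3 < 3/7; g(2) = 1/2 >= 3/7. So N = 3.

3


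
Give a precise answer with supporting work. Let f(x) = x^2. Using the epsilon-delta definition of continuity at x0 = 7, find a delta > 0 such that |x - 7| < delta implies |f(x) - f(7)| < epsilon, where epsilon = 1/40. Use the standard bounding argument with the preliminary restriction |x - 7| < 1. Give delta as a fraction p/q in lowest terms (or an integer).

Factor: |x^2 - (7)^2| = |x - 7| * |x + 7|.
Impose |x - 7| < 1 first. Then |x + 7| = |(x - 7) + 2*(7)| <= |x - 7| + 2*|7| < 1 + 14 = 15.
So |x^2 - (7)^2| < delta * 15.
We need delta * 15 <= 1/40, i.e. delta <= 1/40/15 = 1/600.
Since 1/600 < 1, this is tighter than 1; take delta = 1/600.
So delta = 1/600 works.

1/600


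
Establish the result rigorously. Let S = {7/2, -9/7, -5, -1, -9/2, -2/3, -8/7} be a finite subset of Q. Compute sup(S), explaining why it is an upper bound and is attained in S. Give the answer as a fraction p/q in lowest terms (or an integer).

S is finite, so sup(S) = max(S).
Sorted decreasing:
7/2, -2/3, -1, -8/7, -9/7, -9/2, -5
The extremum is 7/2.
For every x in S, x <= 7/2. And 7/2 is in S, so it is attained.
Therefore sup(S) = 7/2.

7/2


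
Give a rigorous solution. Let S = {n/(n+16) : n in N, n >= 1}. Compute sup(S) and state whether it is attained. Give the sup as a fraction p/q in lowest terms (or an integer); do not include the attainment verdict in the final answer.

Analysis:
- Values: 1/17, 1/9, 3/19, 1/5, ... strictly increasing.
- Minimum is 1/17 (n=1); inf = 1/17 (attained).
- n/(n+16) = 1 - 16/(n+16) -> 1 from below as n -> infinity, and never equals 1.
- So sup = 1 (not attained).
Conclusion: sup(S) = 1, not attained in S.

1


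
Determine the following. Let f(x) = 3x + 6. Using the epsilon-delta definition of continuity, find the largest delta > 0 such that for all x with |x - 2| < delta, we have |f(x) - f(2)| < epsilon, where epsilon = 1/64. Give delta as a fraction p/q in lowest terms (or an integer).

We compute f(2) = 3*(2) + 6 = 12.
|f(x) - f(2)| = |3x + 6 - (12)| = |3(x - 2)| = 3|x - 2|.
We need 3|x - 2| < 1/64, i.e. |x - 2| < 1/64 / 3 = 1/192.
So any delta <= 1/192 works. Conversely, if delta > 1/192, then x = 2 + 1/192 satisfies |x - 2| = 1/192 < delta but |f(x) - f(2)| = 3 * 1/192 = 1/64, which is not < 1/64; so no larger delta works.
Hence the largest such delta is 1/192.

1/192


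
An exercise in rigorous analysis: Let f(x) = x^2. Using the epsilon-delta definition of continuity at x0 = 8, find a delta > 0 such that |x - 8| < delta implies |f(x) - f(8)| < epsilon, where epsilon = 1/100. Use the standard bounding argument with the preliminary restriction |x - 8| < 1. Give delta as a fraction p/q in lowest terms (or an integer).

Factor: |x^2 - (8)^2| = |x - 8| * |x + 8|.
Impose |x - 8| < 1 first. Then |x + 8| = |(x - 8) + 2*(8)| <= |x - 8| + 2*|8| < 1 + 16 = 17.
So |x^2 - (8)^2| < delta * 17.
We need delta * 17 <= 1/100, i.e. delta <= 1/100/17 = 1/1700.
Since 1/1700 < 1, this is tighter than 1; take delta = 1/1700.
So delta = 1/1700 works.

1/1700


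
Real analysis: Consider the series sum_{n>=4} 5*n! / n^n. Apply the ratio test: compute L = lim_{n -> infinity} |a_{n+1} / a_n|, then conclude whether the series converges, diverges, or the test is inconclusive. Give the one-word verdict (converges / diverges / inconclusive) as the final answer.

Let a_n denote the general term. Form the ratio a_{n+1}/a_n and simplify:
a_{n+1}/a_n = (n/(n + 1))^n
Take the limit as n -> infinity: L = exp(-1).
Since L = exp(-1) < 1, the ratio test implies the series converges.

converges


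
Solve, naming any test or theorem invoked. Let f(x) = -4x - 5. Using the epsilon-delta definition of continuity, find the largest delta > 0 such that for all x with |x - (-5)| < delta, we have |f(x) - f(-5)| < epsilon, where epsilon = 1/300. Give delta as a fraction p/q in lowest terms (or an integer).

We compute f(-5) = -4*(-5) - 5 = 15.
|f(x) - f(-5)| = |-4x - 5 - (15)| = |-4(x - (-5))| = 4|x - (-5)|.
We need 4|x - (-5)| < 1/300, i.e. |x - (-5)| < 1/300 / 4 = 1/1200.
So any delta <= 1/1200 works. Conversely, if delta > 1/1200, then x = -5 + 1/1200 satisfies |x - (-5)| = 1/1200 < delta but |f(x) - f(-5)| = 4 * 1/1200 = 1/300, which is not < 1/300; so no larger delta works.
Hence the largest such delta is 1/1200.

1/1200


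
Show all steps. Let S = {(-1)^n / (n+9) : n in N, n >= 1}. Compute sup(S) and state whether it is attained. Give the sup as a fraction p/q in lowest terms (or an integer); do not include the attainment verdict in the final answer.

Analysis:
- Values: -1/10, 1/11, -1/12, 1/13, -1/14, ...
- Positive terms (even n): 1/(2+9), 1/(4+9), ... decreasing -> max = 1/11 (n=2).
- Negative terms (odd n): -1/(1+9), -1/(3+9), ... increasing -> min = -1/10 (n=1).
- So sup = 1/11 (attained at n=2); inf = -1/10 (attained at n=1).
Conclusion: sup(S) = 1/11, attained in S.

1/11


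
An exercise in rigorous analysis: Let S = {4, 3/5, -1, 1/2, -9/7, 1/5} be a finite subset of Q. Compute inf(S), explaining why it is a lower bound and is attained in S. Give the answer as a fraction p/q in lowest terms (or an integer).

S is finite, so inf(S) = min(S).
Sorted increasing:
-9/7, -1, 1/5, 1/2, 3/5, 4
The extremum is -9/7.
For every x in S, x >= -9/7. And -9/7 is in S, so it is attained.
Therefore inf(S) = -9/7.

-9/7


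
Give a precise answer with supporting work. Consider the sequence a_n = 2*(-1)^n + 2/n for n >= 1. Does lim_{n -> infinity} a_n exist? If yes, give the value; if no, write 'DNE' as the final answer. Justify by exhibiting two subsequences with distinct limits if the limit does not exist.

Examine the behaviour of a_n along subsequences.
a_{2k} = 2 + 2/(2k) -> 2. a_{2k+1} = -2 + 2/(2k+1) -> -2.
Since these two subsequential limits are 2 and -2, distinct, the full sequence cannot converge (a convergent sequence has all subsequences tending to the same limit). So lim a_n does not exist.

DNE


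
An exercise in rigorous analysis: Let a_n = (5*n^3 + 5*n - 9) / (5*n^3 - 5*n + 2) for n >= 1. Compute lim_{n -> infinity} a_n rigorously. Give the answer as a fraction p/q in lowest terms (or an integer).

Divide numerator and denominator by n^3, the highest power:
numerator / n^3 = 5 + 5/n^2 - 9/n^3
denominator / n^3 = 5 - 5/n^2 + 2/n^3
As n -> infinity, all terms of the form c/n^k (k >= 1) tend to 0.
So numerator / n^3 -> 5 and denominator / n^3 -> 5.
Therefore lim a_n = 1.

1


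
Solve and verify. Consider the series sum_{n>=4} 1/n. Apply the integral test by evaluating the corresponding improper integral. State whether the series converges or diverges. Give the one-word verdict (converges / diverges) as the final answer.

Let f(x) = 1/x. Then f is positive, continuous, and decreasing on [4, infinity), so the integral test applies.
Compute the improper integral int_{4}^infinity f(x) dx:
  antiderivative F(x) = log(x).
  As x -> infinity, log(x) -> infinity.
  So int = infinity - log(4) = infinity. By the integral test, the series diverges.

diverges


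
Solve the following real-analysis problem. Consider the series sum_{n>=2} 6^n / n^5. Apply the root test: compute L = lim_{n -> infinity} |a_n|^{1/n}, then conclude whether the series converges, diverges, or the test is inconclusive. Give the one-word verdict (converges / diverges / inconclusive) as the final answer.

Let a_n denote the general term. Form |a_n|^(1/n) and simplify:
|a_n|^(1/n) = 6/n^(5/n)
Take the limit as n -> infinity: L = 6.
Since L = 6 > 1, the root test implies divergence.

diverges


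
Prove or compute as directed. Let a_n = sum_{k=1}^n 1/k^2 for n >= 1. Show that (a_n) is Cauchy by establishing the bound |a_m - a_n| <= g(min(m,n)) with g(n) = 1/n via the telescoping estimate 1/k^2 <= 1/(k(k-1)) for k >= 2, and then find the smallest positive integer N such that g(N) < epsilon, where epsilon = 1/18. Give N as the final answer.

For m > n >= 1: |a_m - a_n| = sum_{k=n+1}^m 1/k^2.
Use 1/k^2 <= 1/(k(k-1)) = 1/(k-1) - 1/k for k >= 2:
sum_{k=n+1}^m 1/k^2 <= sum_{k=n+1}^m (1/(k-1) - 1/k) = 1/n - 1/m <= 1/n.
By symmetry the same bound holds with n,m swapped, so |a_m - a_n| <= 1/min(m,n) = g(min(m,n)). Since g(n) -> 0, (a_n) is Cauchy.
Now solve g(N) < 1/18: 1/N < 1/18 <=> N > 1/(1/18) = 18.
The smallest integer strictly greater than 18 is N = 19.
Check: g(19) = 1/19 < 1/18; g(18) = 1/18 >= 1/18. So N = 19.

19


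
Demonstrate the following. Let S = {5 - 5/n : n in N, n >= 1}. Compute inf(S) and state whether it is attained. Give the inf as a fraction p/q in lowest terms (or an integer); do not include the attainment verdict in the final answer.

Analysis:
- Values: 0, 5/2, 10/3, 15/4, ... strictly increasing.
- Minimum is 0 (n=1); inf = 0 (attained).
- 5 - 5/n -> 5 from below; sup = 5, not attained.
Conclusion: inf(S) = 0, attained in S.

0


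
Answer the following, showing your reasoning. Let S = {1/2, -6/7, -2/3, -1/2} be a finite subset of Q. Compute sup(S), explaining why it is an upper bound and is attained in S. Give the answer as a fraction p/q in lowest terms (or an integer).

S is finite, so sup(S) = max(S).
Sorted decreasing:
1/2, -1/2, -2/3, -6/7
The extremum is 1/2.
For every x in S, x <= 1/2. And 1/2 is in S, so it is attained.
Therefore sup(S) = 1/2.

1/2


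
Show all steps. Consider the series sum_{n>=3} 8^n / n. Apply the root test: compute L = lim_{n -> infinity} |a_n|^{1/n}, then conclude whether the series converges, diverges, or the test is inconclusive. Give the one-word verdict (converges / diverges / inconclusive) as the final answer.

Let a_n denote the general term. Form |a_n|^(1/n) and simplify:
|a_n|^(1/n) = 8/n^(1/n)
Take the limit as n -> infinity: L = 8.
Since L = 8 > 1, the root test implies divergence.

diverges


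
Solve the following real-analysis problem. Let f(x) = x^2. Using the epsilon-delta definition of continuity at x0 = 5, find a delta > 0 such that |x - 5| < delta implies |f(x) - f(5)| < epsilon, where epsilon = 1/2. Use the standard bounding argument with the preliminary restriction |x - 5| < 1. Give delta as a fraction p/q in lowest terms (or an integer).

Factor: |x^2 - (5)^2| = |x - 5| * |x + 5|.
Impose |x - 5| < 1 first. Then |x + 5| = |(x - 5) + 2*(5)| <= |x - 5| + 2*|5| < 1 + 10 = 11.
So |x^2 - (5)^2| < delta * 11.
We need delta * 11 <= 1/2, i.e. delta <= 1/2/11 = 1/22.
Since 1/22 < 1, this is tighter than 1; take delta = 1/22.
So delta = 1/22 works.

1/22


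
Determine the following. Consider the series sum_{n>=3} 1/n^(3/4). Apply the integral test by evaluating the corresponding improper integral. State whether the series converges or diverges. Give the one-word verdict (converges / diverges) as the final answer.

Let f(x) = x^(-3/4). Then f is positive, continuous, and decreasing on [3, infinity), so the integral test applies.
Compute the improper integral int_{3}^infinity f(x) dx:
  antiderivative F(x) = 4*x^(1/4).
  As x -> infinity, F(x) -> infinity (since p = 3/4 < 1).
  So the integral diverges. By the integral test, the series diverges.

diverges


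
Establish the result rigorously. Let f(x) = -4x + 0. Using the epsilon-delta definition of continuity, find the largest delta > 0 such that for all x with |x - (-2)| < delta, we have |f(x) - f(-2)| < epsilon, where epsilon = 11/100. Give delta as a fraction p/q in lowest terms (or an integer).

We compute f(-2) = -4*(-2) + 0 = 8.
|f(x) - f(-2)| = |-4x + 0 - (8)| = |-4(x - (-2))| = 4|x - (-2)|.
We need 4|x - (-2)| < 11/100, i.e. |x - (-2)| < 11/100 / 4 = 11/400.
So any delta <= 11/400 works. Conversely, if delta > 11/400, then x = -2 + 11/400 satisfies |x - (-2)| = 11/400 < delta but |f(x) - f(-2)| = 4 * 11/400 = 11/100, which is not < 11/100; so no larger delta works.
Hence the largest such delta is 11/400.

11/400


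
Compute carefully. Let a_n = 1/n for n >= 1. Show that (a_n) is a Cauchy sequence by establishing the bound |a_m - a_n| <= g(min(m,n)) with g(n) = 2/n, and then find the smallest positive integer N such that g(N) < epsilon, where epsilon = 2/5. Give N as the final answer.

For any m, n >= 1, by the triangle inequality:
|a_m - a_n| = |1/m - 1/n| <= 1/m + 1/n <= 2/min(m,n).
So g(n) = 2/n bounds the Cauchy difference. Since g(n) -> 0, (a_n) is Cauchy.
Now solve g(N) < 2/5: 2/N < 2/5 <=> N > 2 / (2/5) = 5.
The smallest integer strictly greater than 5 is N = 6.
Check: g(6) = 2/6 = 1/3 < 2/5; g(5) = 2/5 >= 2/5. So N = 6.

6


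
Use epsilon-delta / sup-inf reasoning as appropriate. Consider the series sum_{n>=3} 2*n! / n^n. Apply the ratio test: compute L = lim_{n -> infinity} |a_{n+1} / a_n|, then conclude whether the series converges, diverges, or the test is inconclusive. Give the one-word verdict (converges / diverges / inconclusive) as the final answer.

Let a_n denote the general term. Form the ratio a_{n+1}/a_n and simplify:
a_{n+1}/a_n = (n/(n + 1))^n
Take the limit as n -> infinity: L = exp(-1).
Since L = exp(-1) < 1, the ratio test implies the series converges.

converges


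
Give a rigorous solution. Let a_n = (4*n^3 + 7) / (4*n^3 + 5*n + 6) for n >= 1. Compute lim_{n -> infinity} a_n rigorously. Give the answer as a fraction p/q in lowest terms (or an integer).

Divide numerator and denominator by n^3, the highest power:
numerator / n^3 = 4 + 7/n^3
denominator / n^3 = 4 + 5/n^2 + 6/n^3
As n -> infinity, all terms of the form c/n^k (k >= 1) tend to 0.
So numerator / n^3 -> 4 and denominator / n^3 -> 4.
Therefore lim a_n = 1.

1


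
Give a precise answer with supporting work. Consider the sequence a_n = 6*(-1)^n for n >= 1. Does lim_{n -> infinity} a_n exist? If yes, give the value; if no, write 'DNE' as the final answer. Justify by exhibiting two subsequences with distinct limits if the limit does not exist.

Examine the behaviour of a_n along subsequences.
Even-n subsequence a_{2k} = 6 -> 6. Odd-n subsequence a_{2k+1} = -6 -> -6.
Since these two subsequential limits are 6 and -6, distinct, the full sequence cannot converge (a convergent sequence has all subsequences tending to the same limit). So lim a_n does not exist.

DNE


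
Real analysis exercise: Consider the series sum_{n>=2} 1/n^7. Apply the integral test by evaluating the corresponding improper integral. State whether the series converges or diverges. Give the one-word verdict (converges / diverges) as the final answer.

Let f(x) = x^(-7). Then f is positive, continuous, and decreasing on [2, infinity), so the integral test applies.
Compute the improper integral int_{2}^infinity f(x) dx:
  antiderivative F(x) = -1/(6*x^6).
  As x -> infinity, F(x) -> 0 (since p = 7 > 1).
  So int = F(infinity) - F(2) = 0 - (-1/384) = 1/384.
  Finite, so by the integral test, the series converges.

converges


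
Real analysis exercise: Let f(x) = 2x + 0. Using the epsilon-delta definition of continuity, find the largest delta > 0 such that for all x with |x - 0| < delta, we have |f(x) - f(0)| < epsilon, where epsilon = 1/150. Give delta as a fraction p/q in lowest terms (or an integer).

We compute f(0) = 2*(0) + 0 = 0.
|f(x) - f(0)| = |2x + 0 - (0)| = |2(x - 0)| = 2|x - 0|.
We need 2|x - 0| < 1/150, i.e. |x - 0| < 1/150 / 2 = 1/300.
So any delta <= 1/300 works. Conversely, if delta > 1/300, then x = 0 + 1/300 satisfies |x - 0| = 1/300 < delta but |f(x) - f(0)| = 2 * 1/300 = 1/150, which is not < 1/150; so no larger delta works.
Hence the largest such delta is 1/300.

1/300


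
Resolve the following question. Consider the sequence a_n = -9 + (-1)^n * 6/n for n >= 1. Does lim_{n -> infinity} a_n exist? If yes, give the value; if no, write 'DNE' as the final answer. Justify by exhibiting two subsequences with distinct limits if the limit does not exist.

Examine the behaviour of a_n along subsequences.
Even-n subsequence a_{2k} = -9 + 6/(2k) -> -9. Odd-n subsequence a_{2k+1} = -9 - 6/(2k+1) -> -9. Both tend to -9, which suggests the limit is -9; verify directly.
|a_n - (-9)| = |(-1)^n * 6/n| = 6/n for every n >= 1.
Given epsilon > 0, choose a positive integer N > 6/epsilon. Then for all n >= N, |a_n - (-9)| = 6/n <= 6/N < epsilon.
So by the definition of the limit, lim a_n exists and equals -9.

-9


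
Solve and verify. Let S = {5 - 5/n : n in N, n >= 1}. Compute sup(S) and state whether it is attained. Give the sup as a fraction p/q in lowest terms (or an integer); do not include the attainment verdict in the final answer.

Analysis:
- Values: 0, 5/2, 10/3, 15/4, ... strictly increasing.
- Minimum is 0 (n=1); inf = 0 (attained).
- 5 - 5/n -> 5 from below; sup = 5, not attained.
Conclusion: sup(S) = 5, not attained in S.

5


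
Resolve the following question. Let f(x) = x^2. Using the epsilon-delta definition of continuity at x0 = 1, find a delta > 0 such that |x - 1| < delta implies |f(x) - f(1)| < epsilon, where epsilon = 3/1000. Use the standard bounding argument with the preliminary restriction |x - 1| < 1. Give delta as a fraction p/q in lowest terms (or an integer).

Factor: |x^2 - (1)^2| = |x - 1| * |x + 1|.
Impose |x - 1| < 1 first. Then |x + 1| = |(x - 1) + 2*(1)| <= |x - 1| + 2*|1| < 1 + 2 = 3.
So |x^2 - (1)^2| < delta * 3.
We need delta * 3 <= 3/1000, i.e. delta <= 3/1000/3 = 1/1000.
Since 1/1000 < 1, this is tighter than 1; take delta = 1/1000.
So delta = 1/1000 works.

1/1000


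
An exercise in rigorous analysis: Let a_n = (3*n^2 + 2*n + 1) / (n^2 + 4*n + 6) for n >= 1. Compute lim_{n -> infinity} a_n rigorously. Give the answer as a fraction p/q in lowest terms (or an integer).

Divide numerator and denominator by n^2, the highest power:
numerator / n^2 = 3 + 2/n + n^(-2)
denominator / n^2 = 1 + 4/n + 6/n^2
As n -> infinity, all terms of the form c/n^k (k >= 1) tend to 0.
So numerator / n^2 -> 3 and denominator / n^2 -> 1.
Therefore lim a_n = 3.

3


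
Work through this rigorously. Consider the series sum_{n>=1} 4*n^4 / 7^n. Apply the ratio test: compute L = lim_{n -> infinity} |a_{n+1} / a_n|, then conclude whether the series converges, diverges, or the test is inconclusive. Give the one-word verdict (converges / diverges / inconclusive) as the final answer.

Let a_n denote the general term. Form the ratio a_{n+1}/a_n and simplify:
a_{n+1}/a_n = (n + 1)^4/(7*n^4)
Take the limit as n -> infinity: L = 1/7.
Since L = 1/7 < 1, the ratio test implies the series converges.

converges


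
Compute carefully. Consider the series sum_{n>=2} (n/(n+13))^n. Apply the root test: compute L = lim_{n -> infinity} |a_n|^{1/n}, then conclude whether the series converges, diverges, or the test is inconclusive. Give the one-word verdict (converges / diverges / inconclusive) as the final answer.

Let a_n denote the general term. Form |a_n|^(1/n) and simplify:
|a_n|^(1/n) = n/(n + 13)
Take the limit as n -> infinity: L = 1.
Since L = 1, the root test is inconclusive. (In fact a_n = (n/(n+13))^n -> e^(-13) != 0, so the nth-term test shows divergence; but the root test itself gives no conclusion.)

inconclusive


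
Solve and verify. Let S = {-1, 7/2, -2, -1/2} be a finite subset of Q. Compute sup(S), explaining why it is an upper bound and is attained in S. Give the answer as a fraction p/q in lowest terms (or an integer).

S is finite, so sup(S) = max(S).
Sorted decreasing:
7/2, -1/2, -1, -2
The extremum is 7/2.
For every x in S, x <= 7/2. And 7/2 is in S, so it is attained.
Therefore sup(S) = 7/2.

7/2


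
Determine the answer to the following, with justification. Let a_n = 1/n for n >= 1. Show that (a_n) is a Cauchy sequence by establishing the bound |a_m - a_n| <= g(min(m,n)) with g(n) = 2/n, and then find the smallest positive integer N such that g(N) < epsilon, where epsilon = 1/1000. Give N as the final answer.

For any m, n >= 1, by the triangle inequality:
|a_m - a_n| = |1/m - 1/n| <= 1/m + 1/n <= 2/min(m,n).
So g(n) = 2/n bounds the Cauchy difference. Since g(n) -> 0, (a_n) is Cauchy.
Now solve g(N) < 1/1000: 2/N < 1/1000 <=> N > 2 / (1/1000) = 2000.
The smallest integer strictly greater than 2000 is N = 2001.
Check: g(2001) = 2/2001 = 2/2001 < 1/1000; g(2000) = 1/1000 >= 1/1000. So N = 2001.

2001


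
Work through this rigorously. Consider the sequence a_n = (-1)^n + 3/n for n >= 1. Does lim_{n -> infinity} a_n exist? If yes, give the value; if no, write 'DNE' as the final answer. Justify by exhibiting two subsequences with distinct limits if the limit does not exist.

Examine the behaviour of a_n along subsequences.
a_{2k} = 1 + 3/(2k) -> 1. a_{2k+1} = -1 + 3/(2k+1) -> -1.
Since these two subsequential limits are 1 and -1, distinct, the full sequence cannot converge (a convergent sequence has all subsequences tending to the same limit). So lim a_n does not exist.

DNE


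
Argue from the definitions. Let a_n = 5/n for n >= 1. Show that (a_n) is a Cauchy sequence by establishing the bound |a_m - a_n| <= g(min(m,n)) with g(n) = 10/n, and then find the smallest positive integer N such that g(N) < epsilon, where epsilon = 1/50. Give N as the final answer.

For any m, n >= 1, by the triangle inequality:
|a_m - a_n| = |5/m - 5/n| <= 5*1/m + 5*1/n <= 10/min(m,n).
So g(n) = 10/n bounds the Cauchy difference. Since g(n) -> 0, (a_n) is Cauchy.
Now solve g(N) < 1/50: 10/N < 1/50 <=> N > 10 / (1/50) = 500.
The smallest integer strictly greater than 500 is N = 501.
Check: g(501) = 10/501 = 10/501 < 1/50; g(500) = 1/50 >= 1/50. So N = 501.

501


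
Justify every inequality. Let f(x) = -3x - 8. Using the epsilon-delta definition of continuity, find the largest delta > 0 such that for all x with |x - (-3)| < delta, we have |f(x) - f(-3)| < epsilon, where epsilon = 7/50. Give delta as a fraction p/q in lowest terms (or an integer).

We compute f(-3) = -3*(-3) - 8 = 1.
|f(x) - f(-3)| = |-3x - 8 - (1)| = |-3(x - (-3))| = 3|x - (-3)|.
We need 3|x - (-3)| < 7/50, i.e. |x - (-3)| < 7/50 / 3 = 7/150.
So any delta <= 7/150 works. Conversely, if delta > 7/150, then x = -3 + 7/150 satisfies |x - (-3)| = 7/150 < delta but |f(x) - f(-3)| = 3 * 7/150 = 7/50, which is not < 7/50; so no larger delta works.
Hence the largest such delta is 7/150.

7/150


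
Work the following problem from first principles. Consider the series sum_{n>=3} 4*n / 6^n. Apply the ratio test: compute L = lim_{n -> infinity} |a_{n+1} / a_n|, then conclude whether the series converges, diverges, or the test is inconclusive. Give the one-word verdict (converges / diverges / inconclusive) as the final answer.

Let a_n denote the general term. Form the ratio a_{n+1}/a_n and simplify:
a_{n+1}/a_n = (n + 1)/(6*n)
Take the limit as n -> infinity: L = 1/6.
Since L = 1/6 < 1, the ratio test implies the series converges.

converges


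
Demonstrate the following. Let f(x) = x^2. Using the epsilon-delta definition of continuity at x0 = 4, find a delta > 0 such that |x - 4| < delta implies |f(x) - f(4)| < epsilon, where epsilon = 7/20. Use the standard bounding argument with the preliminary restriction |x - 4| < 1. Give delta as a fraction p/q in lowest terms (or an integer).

Factor: |x^2 - (4)^2| = |x - 4| * |x + 4|.
Impose |x - 4| < 1 first. Then |x + 4| = |(x - 4) + 2*(4)| <= |x - 4| + 2*|4| < 1 + 8 = 9.
So |x^2 - (4)^2| < delta * 9.
We need delta * 9 <= 7/20, i.e. delta <= 7/20/9 = 7/180.
Since 7/180 < 1, this is tighter than 1; take delta = 7/180.
So delta = 7/180 works.

7/180
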